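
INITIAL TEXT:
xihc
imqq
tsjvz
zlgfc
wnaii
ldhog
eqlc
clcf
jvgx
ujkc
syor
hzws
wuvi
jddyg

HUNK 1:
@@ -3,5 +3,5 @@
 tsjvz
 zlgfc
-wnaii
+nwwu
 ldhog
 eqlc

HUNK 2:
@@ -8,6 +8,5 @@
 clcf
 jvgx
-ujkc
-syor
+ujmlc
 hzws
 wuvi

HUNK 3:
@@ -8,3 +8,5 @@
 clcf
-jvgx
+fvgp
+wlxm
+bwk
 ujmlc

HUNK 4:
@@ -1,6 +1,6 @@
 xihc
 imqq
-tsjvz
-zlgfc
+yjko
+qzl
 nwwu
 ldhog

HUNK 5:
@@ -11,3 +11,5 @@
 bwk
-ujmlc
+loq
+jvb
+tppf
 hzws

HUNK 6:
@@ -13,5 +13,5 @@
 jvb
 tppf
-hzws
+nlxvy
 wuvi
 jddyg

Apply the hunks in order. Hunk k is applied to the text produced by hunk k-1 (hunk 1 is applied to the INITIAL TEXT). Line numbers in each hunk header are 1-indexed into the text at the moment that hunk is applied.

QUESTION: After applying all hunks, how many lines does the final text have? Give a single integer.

Answer: 17

Derivation:
Hunk 1: at line 3 remove [wnaii] add [nwwu] -> 14 lines: xihc imqq tsjvz zlgfc nwwu ldhog eqlc clcf jvgx ujkc syor hzws wuvi jddyg
Hunk 2: at line 8 remove [ujkc,syor] add [ujmlc] -> 13 lines: xihc imqq tsjvz zlgfc nwwu ldhog eqlc clcf jvgx ujmlc hzws wuvi jddyg
Hunk 3: at line 8 remove [jvgx] add [fvgp,wlxm,bwk] -> 15 lines: xihc imqq tsjvz zlgfc nwwu ldhog eqlc clcf fvgp wlxm bwk ujmlc hzws wuvi jddyg
Hunk 4: at line 1 remove [tsjvz,zlgfc] add [yjko,qzl] -> 15 lines: xihc imqq yjko qzl nwwu ldhog eqlc clcf fvgp wlxm bwk ujmlc hzws wuvi jddyg
Hunk 5: at line 11 remove [ujmlc] add [loq,jvb,tppf] -> 17 lines: xihc imqq yjko qzl nwwu ldhog eqlc clcf fvgp wlxm bwk loq jvb tppf hzws wuvi jddyg
Hunk 6: at line 13 remove [hzws] add [nlxvy] -> 17 lines: xihc imqq yjko qzl nwwu ldhog eqlc clcf fvgp wlxm bwk loq jvb tppf nlxvy wuvi jddyg
Final line count: 17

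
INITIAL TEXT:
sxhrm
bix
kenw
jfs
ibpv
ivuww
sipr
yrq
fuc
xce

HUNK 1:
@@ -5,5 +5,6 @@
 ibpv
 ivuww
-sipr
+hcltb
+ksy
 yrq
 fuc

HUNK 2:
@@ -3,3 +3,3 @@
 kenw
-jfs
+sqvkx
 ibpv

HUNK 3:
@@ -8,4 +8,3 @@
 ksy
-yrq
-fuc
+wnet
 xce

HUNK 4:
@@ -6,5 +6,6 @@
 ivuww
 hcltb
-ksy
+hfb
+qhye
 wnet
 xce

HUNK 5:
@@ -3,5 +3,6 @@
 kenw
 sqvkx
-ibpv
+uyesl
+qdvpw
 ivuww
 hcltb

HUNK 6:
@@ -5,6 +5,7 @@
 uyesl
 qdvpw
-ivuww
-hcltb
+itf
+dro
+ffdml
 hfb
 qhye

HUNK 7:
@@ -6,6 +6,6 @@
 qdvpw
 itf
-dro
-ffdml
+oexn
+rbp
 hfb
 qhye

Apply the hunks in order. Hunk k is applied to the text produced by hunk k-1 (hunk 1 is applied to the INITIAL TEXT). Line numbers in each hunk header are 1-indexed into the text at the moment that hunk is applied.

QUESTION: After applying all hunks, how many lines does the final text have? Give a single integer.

Answer: 13

Derivation:
Hunk 1: at line 5 remove [sipr] add [hcltb,ksy] -> 11 lines: sxhrm bix kenw jfs ibpv ivuww hcltb ksy yrq fuc xce
Hunk 2: at line 3 remove [jfs] add [sqvkx] -> 11 lines: sxhrm bix kenw sqvkx ibpv ivuww hcltb ksy yrq fuc xce
Hunk 3: at line 8 remove [yrq,fuc] add [wnet] -> 10 lines: sxhrm bix kenw sqvkx ibpv ivuww hcltb ksy wnet xce
Hunk 4: at line 6 remove [ksy] add [hfb,qhye] -> 11 lines: sxhrm bix kenw sqvkx ibpv ivuww hcltb hfb qhye wnet xce
Hunk 5: at line 3 remove [ibpv] add [uyesl,qdvpw] -> 12 lines: sxhrm bix kenw sqvkx uyesl qdvpw ivuww hcltb hfb qhye wnet xce
Hunk 6: at line 5 remove [ivuww,hcltb] add [itf,dro,ffdml] -> 13 lines: sxhrm bix kenw sqvkx uyesl qdvpw itf dro ffdml hfb qhye wnet xce
Hunk 7: at line 6 remove [dro,ffdml] add [oexn,rbp] -> 13 lines: sxhrm bix kenw sqvkx uyesl qdvpw itf oexn rbp hfb qhye wnet xce
Final line count: 13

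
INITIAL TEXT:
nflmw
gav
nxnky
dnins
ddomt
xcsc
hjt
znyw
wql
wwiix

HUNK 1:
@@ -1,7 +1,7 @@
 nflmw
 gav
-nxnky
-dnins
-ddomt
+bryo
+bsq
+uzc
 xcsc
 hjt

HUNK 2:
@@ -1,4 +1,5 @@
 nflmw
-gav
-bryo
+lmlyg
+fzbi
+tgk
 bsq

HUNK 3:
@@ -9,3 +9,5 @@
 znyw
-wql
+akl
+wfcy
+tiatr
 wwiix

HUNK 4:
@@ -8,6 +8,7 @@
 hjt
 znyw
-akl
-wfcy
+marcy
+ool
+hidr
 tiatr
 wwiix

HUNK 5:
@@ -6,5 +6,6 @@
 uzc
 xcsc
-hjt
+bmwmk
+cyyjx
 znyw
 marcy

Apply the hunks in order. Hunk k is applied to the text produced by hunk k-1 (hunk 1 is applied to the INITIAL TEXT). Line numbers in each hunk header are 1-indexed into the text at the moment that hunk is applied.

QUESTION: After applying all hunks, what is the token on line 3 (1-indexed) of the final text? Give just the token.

Answer: fzbi

Derivation:
Hunk 1: at line 1 remove [nxnky,dnins,ddomt] add [bryo,bsq,uzc] -> 10 lines: nflmw gav bryo bsq uzc xcsc hjt znyw wql wwiix
Hunk 2: at line 1 remove [gav,bryo] add [lmlyg,fzbi,tgk] -> 11 lines: nflmw lmlyg fzbi tgk bsq uzc xcsc hjt znyw wql wwiix
Hunk 3: at line 9 remove [wql] add [akl,wfcy,tiatr] -> 13 lines: nflmw lmlyg fzbi tgk bsq uzc xcsc hjt znyw akl wfcy tiatr wwiix
Hunk 4: at line 8 remove [akl,wfcy] add [marcy,ool,hidr] -> 14 lines: nflmw lmlyg fzbi tgk bsq uzc xcsc hjt znyw marcy ool hidr tiatr wwiix
Hunk 5: at line 6 remove [hjt] add [bmwmk,cyyjx] -> 15 lines: nflmw lmlyg fzbi tgk bsq uzc xcsc bmwmk cyyjx znyw marcy ool hidr tiatr wwiix
Final line 3: fzbi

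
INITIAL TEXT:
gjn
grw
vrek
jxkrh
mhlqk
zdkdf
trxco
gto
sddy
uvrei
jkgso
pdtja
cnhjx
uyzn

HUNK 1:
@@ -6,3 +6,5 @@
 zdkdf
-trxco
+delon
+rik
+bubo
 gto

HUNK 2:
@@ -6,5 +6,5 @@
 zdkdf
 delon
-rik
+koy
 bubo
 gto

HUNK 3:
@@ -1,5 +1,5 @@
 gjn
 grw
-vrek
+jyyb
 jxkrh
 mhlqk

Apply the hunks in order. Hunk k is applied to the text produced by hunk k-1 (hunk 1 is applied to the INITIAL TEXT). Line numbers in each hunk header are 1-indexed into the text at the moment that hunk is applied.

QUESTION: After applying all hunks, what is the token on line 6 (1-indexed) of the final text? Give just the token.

Answer: zdkdf

Derivation:
Hunk 1: at line 6 remove [trxco] add [delon,rik,bubo] -> 16 lines: gjn grw vrek jxkrh mhlqk zdkdf delon rik bubo gto sddy uvrei jkgso pdtja cnhjx uyzn
Hunk 2: at line 6 remove [rik] add [koy] -> 16 lines: gjn grw vrek jxkrh mhlqk zdkdf delon koy bubo gto sddy uvrei jkgso pdtja cnhjx uyzn
Hunk 3: at line 1 remove [vrek] add [jyyb] -> 16 lines: gjn grw jyyb jxkrh mhlqk zdkdf delon koy bubo gto sddy uvrei jkgso pdtja cnhjx uyzn
Final line 6: zdkdf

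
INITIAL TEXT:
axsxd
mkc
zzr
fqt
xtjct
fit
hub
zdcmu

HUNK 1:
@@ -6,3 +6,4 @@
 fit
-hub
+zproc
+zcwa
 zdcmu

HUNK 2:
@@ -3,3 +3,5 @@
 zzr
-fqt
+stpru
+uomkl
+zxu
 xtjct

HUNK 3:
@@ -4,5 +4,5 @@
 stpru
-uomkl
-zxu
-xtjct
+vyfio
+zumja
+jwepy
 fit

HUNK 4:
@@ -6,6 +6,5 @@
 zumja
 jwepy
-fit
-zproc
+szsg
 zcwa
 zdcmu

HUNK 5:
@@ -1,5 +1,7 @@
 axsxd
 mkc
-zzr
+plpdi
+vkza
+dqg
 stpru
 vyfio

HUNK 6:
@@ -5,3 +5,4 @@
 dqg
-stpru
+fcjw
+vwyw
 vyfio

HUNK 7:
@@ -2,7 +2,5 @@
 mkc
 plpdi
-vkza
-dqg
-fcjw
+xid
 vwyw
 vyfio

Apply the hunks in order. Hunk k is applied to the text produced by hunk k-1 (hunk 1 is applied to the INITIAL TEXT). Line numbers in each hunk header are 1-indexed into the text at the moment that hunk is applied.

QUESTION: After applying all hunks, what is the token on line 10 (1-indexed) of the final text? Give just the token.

Answer: zcwa

Derivation:
Hunk 1: at line 6 remove [hub] add [zproc,zcwa] -> 9 lines: axsxd mkc zzr fqt xtjct fit zproc zcwa zdcmu
Hunk 2: at line 3 remove [fqt] add [stpru,uomkl,zxu] -> 11 lines: axsxd mkc zzr stpru uomkl zxu xtjct fit zproc zcwa zdcmu
Hunk 3: at line 4 remove [uomkl,zxu,xtjct] add [vyfio,zumja,jwepy] -> 11 lines: axsxd mkc zzr stpru vyfio zumja jwepy fit zproc zcwa zdcmu
Hunk 4: at line 6 remove [fit,zproc] add [szsg] -> 10 lines: axsxd mkc zzr stpru vyfio zumja jwepy szsg zcwa zdcmu
Hunk 5: at line 1 remove [zzr] add [plpdi,vkza,dqg] -> 12 lines: axsxd mkc plpdi vkza dqg stpru vyfio zumja jwepy szsg zcwa zdcmu
Hunk 6: at line 5 remove [stpru] add [fcjw,vwyw] -> 13 lines: axsxd mkc plpdi vkza dqg fcjw vwyw vyfio zumja jwepy szsg zcwa zdcmu
Hunk 7: at line 2 remove [vkza,dqg,fcjw] add [xid] -> 11 lines: axsxd mkc plpdi xid vwyw vyfio zumja jwepy szsg zcwa zdcmu
Final line 10: zcwa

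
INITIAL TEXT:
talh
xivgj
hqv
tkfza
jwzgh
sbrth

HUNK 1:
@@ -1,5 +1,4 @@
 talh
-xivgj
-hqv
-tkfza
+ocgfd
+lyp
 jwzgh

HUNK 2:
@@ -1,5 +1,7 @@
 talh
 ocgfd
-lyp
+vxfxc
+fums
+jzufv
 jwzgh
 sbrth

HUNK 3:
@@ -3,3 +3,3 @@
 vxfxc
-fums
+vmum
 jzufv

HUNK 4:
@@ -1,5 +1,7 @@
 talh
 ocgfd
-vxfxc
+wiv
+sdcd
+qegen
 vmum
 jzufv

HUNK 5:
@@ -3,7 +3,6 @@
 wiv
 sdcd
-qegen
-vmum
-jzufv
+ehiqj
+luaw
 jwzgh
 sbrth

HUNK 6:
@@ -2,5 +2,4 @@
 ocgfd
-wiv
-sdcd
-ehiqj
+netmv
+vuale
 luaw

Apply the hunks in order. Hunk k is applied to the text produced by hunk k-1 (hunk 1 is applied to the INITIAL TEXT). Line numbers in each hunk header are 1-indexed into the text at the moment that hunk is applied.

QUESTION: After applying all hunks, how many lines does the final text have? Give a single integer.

Answer: 7

Derivation:
Hunk 1: at line 1 remove [xivgj,hqv,tkfza] add [ocgfd,lyp] -> 5 lines: talh ocgfd lyp jwzgh sbrth
Hunk 2: at line 1 remove [lyp] add [vxfxc,fums,jzufv] -> 7 lines: talh ocgfd vxfxc fums jzufv jwzgh sbrth
Hunk 3: at line 3 remove [fums] add [vmum] -> 7 lines: talh ocgfd vxfxc vmum jzufv jwzgh sbrth
Hunk 4: at line 1 remove [vxfxc] add [wiv,sdcd,qegen] -> 9 lines: talh ocgfd wiv sdcd qegen vmum jzufv jwzgh sbrth
Hunk 5: at line 3 remove [qegen,vmum,jzufv] add [ehiqj,luaw] -> 8 lines: talh ocgfd wiv sdcd ehiqj luaw jwzgh sbrth
Hunk 6: at line 2 remove [wiv,sdcd,ehiqj] add [netmv,vuale] -> 7 lines: talh ocgfd netmv vuale luaw jwzgh sbrth
Final line count: 7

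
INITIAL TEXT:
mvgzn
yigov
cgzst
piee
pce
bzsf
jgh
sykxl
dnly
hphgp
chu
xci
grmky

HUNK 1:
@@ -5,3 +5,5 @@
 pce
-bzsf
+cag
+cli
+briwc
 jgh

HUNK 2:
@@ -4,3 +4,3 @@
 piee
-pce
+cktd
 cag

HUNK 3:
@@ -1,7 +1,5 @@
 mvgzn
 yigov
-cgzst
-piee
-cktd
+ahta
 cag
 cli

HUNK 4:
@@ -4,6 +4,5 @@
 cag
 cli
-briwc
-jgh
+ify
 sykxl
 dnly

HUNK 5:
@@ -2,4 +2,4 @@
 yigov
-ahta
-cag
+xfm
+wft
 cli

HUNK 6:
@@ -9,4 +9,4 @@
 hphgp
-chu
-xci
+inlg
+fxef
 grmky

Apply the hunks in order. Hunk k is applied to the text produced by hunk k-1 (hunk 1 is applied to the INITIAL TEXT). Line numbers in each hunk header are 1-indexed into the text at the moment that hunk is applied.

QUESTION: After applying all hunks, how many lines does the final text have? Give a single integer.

Hunk 1: at line 5 remove [bzsf] add [cag,cli,briwc] -> 15 lines: mvgzn yigov cgzst piee pce cag cli briwc jgh sykxl dnly hphgp chu xci grmky
Hunk 2: at line 4 remove [pce] add [cktd] -> 15 lines: mvgzn yigov cgzst piee cktd cag cli briwc jgh sykxl dnly hphgp chu xci grmky
Hunk 3: at line 1 remove [cgzst,piee,cktd] add [ahta] -> 13 lines: mvgzn yigov ahta cag cli briwc jgh sykxl dnly hphgp chu xci grmky
Hunk 4: at line 4 remove [briwc,jgh] add [ify] -> 12 lines: mvgzn yigov ahta cag cli ify sykxl dnly hphgp chu xci grmky
Hunk 5: at line 2 remove [ahta,cag] add [xfm,wft] -> 12 lines: mvgzn yigov xfm wft cli ify sykxl dnly hphgp chu xci grmky
Hunk 6: at line 9 remove [chu,xci] add [inlg,fxef] -> 12 lines: mvgzn yigov xfm wft cli ify sykxl dnly hphgp inlg fxef grmky
Final line count: 12

Answer: 12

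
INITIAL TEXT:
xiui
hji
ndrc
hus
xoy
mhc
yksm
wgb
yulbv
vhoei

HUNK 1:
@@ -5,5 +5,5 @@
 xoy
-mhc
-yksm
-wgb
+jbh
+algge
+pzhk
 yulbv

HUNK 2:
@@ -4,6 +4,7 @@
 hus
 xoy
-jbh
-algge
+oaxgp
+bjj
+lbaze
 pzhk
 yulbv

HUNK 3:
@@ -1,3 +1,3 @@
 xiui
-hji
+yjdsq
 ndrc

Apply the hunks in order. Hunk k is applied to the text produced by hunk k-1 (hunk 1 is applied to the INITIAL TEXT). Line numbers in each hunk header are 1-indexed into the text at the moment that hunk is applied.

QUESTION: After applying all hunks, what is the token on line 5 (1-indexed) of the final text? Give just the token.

Answer: xoy

Derivation:
Hunk 1: at line 5 remove [mhc,yksm,wgb] add [jbh,algge,pzhk] -> 10 lines: xiui hji ndrc hus xoy jbh algge pzhk yulbv vhoei
Hunk 2: at line 4 remove [jbh,algge] add [oaxgp,bjj,lbaze] -> 11 lines: xiui hji ndrc hus xoy oaxgp bjj lbaze pzhk yulbv vhoei
Hunk 3: at line 1 remove [hji] add [yjdsq] -> 11 lines: xiui yjdsq ndrc hus xoy oaxgp bjj lbaze pzhk yulbv vhoei
Final line 5: xoy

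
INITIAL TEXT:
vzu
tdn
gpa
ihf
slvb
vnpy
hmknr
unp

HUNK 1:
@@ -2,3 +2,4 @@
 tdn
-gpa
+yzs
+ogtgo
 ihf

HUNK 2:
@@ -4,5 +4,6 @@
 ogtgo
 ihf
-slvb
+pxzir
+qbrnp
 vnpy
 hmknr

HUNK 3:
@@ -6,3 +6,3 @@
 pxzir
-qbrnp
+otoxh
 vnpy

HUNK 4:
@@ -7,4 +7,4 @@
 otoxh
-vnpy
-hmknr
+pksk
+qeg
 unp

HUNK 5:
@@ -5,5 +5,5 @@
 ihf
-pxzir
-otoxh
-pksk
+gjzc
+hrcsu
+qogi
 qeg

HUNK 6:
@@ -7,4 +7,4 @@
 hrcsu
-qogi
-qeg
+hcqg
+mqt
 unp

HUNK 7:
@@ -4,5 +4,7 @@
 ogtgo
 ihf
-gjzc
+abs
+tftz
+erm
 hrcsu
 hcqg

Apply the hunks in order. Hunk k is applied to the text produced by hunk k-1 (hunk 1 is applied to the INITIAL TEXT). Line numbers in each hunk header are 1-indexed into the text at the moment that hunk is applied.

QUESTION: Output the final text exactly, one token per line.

Answer: vzu
tdn
yzs
ogtgo
ihf
abs
tftz
erm
hrcsu
hcqg
mqt
unp

Derivation:
Hunk 1: at line 2 remove [gpa] add [yzs,ogtgo] -> 9 lines: vzu tdn yzs ogtgo ihf slvb vnpy hmknr unp
Hunk 2: at line 4 remove [slvb] add [pxzir,qbrnp] -> 10 lines: vzu tdn yzs ogtgo ihf pxzir qbrnp vnpy hmknr unp
Hunk 3: at line 6 remove [qbrnp] add [otoxh] -> 10 lines: vzu tdn yzs ogtgo ihf pxzir otoxh vnpy hmknr unp
Hunk 4: at line 7 remove [vnpy,hmknr] add [pksk,qeg] -> 10 lines: vzu tdn yzs ogtgo ihf pxzir otoxh pksk qeg unp
Hunk 5: at line 5 remove [pxzir,otoxh,pksk] add [gjzc,hrcsu,qogi] -> 10 lines: vzu tdn yzs ogtgo ihf gjzc hrcsu qogi qeg unp
Hunk 6: at line 7 remove [qogi,qeg] add [hcqg,mqt] -> 10 lines: vzu tdn yzs ogtgo ihf gjzc hrcsu hcqg mqt unp
Hunk 7: at line 4 remove [gjzc] add [abs,tftz,erm] -> 12 lines: vzu tdn yzs ogtgo ihf abs tftz erm hrcsu hcqg mqt unp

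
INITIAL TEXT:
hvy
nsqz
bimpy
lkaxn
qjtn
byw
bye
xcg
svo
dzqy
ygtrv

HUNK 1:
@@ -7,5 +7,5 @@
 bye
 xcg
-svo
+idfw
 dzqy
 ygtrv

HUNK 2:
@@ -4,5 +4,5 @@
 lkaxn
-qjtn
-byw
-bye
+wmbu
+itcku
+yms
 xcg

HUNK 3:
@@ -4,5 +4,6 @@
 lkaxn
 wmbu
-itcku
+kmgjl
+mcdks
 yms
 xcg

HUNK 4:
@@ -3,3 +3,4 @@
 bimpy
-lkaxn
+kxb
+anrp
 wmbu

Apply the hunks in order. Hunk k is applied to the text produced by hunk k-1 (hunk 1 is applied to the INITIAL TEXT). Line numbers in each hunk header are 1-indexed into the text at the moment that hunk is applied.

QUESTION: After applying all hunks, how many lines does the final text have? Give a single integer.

Hunk 1: at line 7 remove [svo] add [idfw] -> 11 lines: hvy nsqz bimpy lkaxn qjtn byw bye xcg idfw dzqy ygtrv
Hunk 2: at line 4 remove [qjtn,byw,bye] add [wmbu,itcku,yms] -> 11 lines: hvy nsqz bimpy lkaxn wmbu itcku yms xcg idfw dzqy ygtrv
Hunk 3: at line 4 remove [itcku] add [kmgjl,mcdks] -> 12 lines: hvy nsqz bimpy lkaxn wmbu kmgjl mcdks yms xcg idfw dzqy ygtrv
Hunk 4: at line 3 remove [lkaxn] add [kxb,anrp] -> 13 lines: hvy nsqz bimpy kxb anrp wmbu kmgjl mcdks yms xcg idfw dzqy ygtrv
Final line count: 13

Answer: 13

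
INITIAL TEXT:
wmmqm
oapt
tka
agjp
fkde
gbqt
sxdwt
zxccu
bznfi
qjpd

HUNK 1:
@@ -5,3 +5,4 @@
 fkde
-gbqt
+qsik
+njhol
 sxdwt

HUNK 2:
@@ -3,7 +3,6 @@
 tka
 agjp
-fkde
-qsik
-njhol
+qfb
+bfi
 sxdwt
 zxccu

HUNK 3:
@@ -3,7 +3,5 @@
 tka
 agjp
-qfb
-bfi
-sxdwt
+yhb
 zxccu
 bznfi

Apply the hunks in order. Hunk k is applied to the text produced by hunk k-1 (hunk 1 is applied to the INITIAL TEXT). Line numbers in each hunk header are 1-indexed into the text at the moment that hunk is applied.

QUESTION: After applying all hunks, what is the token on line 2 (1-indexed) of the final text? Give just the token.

Answer: oapt

Derivation:
Hunk 1: at line 5 remove [gbqt] add [qsik,njhol] -> 11 lines: wmmqm oapt tka agjp fkde qsik njhol sxdwt zxccu bznfi qjpd
Hunk 2: at line 3 remove [fkde,qsik,njhol] add [qfb,bfi] -> 10 lines: wmmqm oapt tka agjp qfb bfi sxdwt zxccu bznfi qjpd
Hunk 3: at line 3 remove [qfb,bfi,sxdwt] add [yhb] -> 8 lines: wmmqm oapt tka agjp yhb zxccu bznfi qjpd
Final line 2: oapt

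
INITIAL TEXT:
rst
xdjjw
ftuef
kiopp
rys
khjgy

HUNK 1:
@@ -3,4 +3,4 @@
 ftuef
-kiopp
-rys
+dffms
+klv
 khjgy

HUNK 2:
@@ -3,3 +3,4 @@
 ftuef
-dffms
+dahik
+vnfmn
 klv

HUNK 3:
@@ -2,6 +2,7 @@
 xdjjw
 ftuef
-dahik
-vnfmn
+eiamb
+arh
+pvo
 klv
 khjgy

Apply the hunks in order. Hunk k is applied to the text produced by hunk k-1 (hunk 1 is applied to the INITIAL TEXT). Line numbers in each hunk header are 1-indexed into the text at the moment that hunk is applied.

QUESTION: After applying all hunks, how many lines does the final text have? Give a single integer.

Answer: 8

Derivation:
Hunk 1: at line 3 remove [kiopp,rys] add [dffms,klv] -> 6 lines: rst xdjjw ftuef dffms klv khjgy
Hunk 2: at line 3 remove [dffms] add [dahik,vnfmn] -> 7 lines: rst xdjjw ftuef dahik vnfmn klv khjgy
Hunk 3: at line 2 remove [dahik,vnfmn] add [eiamb,arh,pvo] -> 8 lines: rst xdjjw ftuef eiamb arh pvo klv khjgy
Final line count: 8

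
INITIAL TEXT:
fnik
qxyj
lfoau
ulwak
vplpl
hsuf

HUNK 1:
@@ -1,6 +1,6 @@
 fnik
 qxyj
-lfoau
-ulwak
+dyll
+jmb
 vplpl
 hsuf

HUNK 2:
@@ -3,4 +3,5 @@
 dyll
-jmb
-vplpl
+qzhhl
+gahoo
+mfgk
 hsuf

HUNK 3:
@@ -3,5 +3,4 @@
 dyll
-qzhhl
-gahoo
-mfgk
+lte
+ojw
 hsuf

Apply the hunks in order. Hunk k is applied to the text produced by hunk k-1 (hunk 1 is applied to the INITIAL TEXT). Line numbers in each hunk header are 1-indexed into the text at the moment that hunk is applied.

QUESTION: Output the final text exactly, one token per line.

Answer: fnik
qxyj
dyll
lte
ojw
hsuf

Derivation:
Hunk 1: at line 1 remove [lfoau,ulwak] add [dyll,jmb] -> 6 lines: fnik qxyj dyll jmb vplpl hsuf
Hunk 2: at line 3 remove [jmb,vplpl] add [qzhhl,gahoo,mfgk] -> 7 lines: fnik qxyj dyll qzhhl gahoo mfgk hsuf
Hunk 3: at line 3 remove [qzhhl,gahoo,mfgk] add [lte,ojw] -> 6 lines: fnik qxyj dyll lte ojw hsuf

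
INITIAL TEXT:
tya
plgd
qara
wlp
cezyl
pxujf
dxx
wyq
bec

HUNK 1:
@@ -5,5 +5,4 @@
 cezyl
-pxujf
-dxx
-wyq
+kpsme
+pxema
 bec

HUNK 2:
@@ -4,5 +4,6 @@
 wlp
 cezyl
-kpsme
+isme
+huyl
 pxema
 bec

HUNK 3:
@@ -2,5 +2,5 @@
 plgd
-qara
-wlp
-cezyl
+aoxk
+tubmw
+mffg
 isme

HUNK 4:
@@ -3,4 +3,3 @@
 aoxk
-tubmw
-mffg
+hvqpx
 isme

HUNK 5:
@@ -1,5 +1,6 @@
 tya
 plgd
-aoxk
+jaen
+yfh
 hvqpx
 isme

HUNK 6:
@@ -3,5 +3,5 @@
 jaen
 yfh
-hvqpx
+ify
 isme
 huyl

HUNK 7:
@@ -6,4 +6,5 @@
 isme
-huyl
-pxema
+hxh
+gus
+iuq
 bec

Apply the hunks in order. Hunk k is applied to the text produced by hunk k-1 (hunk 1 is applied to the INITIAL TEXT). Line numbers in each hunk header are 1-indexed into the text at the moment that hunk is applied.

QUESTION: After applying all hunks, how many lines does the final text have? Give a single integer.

Hunk 1: at line 5 remove [pxujf,dxx,wyq] add [kpsme,pxema] -> 8 lines: tya plgd qara wlp cezyl kpsme pxema bec
Hunk 2: at line 4 remove [kpsme] add [isme,huyl] -> 9 lines: tya plgd qara wlp cezyl isme huyl pxema bec
Hunk 3: at line 2 remove [qara,wlp,cezyl] add [aoxk,tubmw,mffg] -> 9 lines: tya plgd aoxk tubmw mffg isme huyl pxema bec
Hunk 4: at line 3 remove [tubmw,mffg] add [hvqpx] -> 8 lines: tya plgd aoxk hvqpx isme huyl pxema bec
Hunk 5: at line 1 remove [aoxk] add [jaen,yfh] -> 9 lines: tya plgd jaen yfh hvqpx isme huyl pxema bec
Hunk 6: at line 3 remove [hvqpx] add [ify] -> 9 lines: tya plgd jaen yfh ify isme huyl pxema bec
Hunk 7: at line 6 remove [huyl,pxema] add [hxh,gus,iuq] -> 10 lines: tya plgd jaen yfh ify isme hxh gus iuq bec
Final line count: 10

Answer: 10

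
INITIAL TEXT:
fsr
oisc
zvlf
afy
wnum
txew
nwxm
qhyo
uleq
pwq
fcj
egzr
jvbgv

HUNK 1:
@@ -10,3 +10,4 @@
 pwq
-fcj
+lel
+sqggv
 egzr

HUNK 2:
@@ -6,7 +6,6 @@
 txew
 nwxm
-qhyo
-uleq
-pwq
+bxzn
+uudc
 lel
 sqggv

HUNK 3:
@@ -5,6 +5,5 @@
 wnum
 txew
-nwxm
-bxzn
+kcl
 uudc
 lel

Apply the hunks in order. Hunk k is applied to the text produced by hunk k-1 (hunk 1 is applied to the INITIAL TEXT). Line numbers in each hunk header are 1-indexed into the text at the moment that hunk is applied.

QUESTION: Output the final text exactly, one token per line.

Answer: fsr
oisc
zvlf
afy
wnum
txew
kcl
uudc
lel
sqggv
egzr
jvbgv

Derivation:
Hunk 1: at line 10 remove [fcj] add [lel,sqggv] -> 14 lines: fsr oisc zvlf afy wnum txew nwxm qhyo uleq pwq lel sqggv egzr jvbgv
Hunk 2: at line 6 remove [qhyo,uleq,pwq] add [bxzn,uudc] -> 13 lines: fsr oisc zvlf afy wnum txew nwxm bxzn uudc lel sqggv egzr jvbgv
Hunk 3: at line 5 remove [nwxm,bxzn] add [kcl] -> 12 lines: fsr oisc zvlf afy wnum txew kcl uudc lel sqggv egzr jvbgv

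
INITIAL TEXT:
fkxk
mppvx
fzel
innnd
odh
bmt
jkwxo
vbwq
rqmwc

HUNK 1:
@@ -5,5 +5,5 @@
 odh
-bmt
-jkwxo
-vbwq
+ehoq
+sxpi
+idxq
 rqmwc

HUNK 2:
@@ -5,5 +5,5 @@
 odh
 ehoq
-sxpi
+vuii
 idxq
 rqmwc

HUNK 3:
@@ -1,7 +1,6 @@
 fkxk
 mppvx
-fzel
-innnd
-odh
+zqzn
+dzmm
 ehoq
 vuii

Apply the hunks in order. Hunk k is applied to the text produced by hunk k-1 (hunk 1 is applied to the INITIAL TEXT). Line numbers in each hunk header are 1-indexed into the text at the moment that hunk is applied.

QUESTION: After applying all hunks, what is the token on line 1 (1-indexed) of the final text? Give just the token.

Answer: fkxk

Derivation:
Hunk 1: at line 5 remove [bmt,jkwxo,vbwq] add [ehoq,sxpi,idxq] -> 9 lines: fkxk mppvx fzel innnd odh ehoq sxpi idxq rqmwc
Hunk 2: at line 5 remove [sxpi] add [vuii] -> 9 lines: fkxk mppvx fzel innnd odh ehoq vuii idxq rqmwc
Hunk 3: at line 1 remove [fzel,innnd,odh] add [zqzn,dzmm] -> 8 lines: fkxk mppvx zqzn dzmm ehoq vuii idxq rqmwc
Final line 1: fkxk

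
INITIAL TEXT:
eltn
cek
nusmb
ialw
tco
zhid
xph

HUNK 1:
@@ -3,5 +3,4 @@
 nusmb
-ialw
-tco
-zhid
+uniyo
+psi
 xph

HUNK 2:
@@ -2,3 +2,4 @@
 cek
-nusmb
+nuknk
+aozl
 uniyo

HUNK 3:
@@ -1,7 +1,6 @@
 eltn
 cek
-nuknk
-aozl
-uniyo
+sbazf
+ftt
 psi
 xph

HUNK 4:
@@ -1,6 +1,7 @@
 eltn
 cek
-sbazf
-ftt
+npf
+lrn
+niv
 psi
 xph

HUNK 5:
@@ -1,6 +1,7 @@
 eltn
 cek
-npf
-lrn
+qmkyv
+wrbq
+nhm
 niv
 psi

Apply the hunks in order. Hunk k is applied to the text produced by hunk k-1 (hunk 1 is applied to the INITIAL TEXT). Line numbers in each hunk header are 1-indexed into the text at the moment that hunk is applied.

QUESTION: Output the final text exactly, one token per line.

Answer: eltn
cek
qmkyv
wrbq
nhm
niv
psi
xph

Derivation:
Hunk 1: at line 3 remove [ialw,tco,zhid] add [uniyo,psi] -> 6 lines: eltn cek nusmb uniyo psi xph
Hunk 2: at line 2 remove [nusmb] add [nuknk,aozl] -> 7 lines: eltn cek nuknk aozl uniyo psi xph
Hunk 3: at line 1 remove [nuknk,aozl,uniyo] add [sbazf,ftt] -> 6 lines: eltn cek sbazf ftt psi xph
Hunk 4: at line 1 remove [sbazf,ftt] add [npf,lrn,niv] -> 7 lines: eltn cek npf lrn niv psi xph
Hunk 5: at line 1 remove [npf,lrn] add [qmkyv,wrbq,nhm] -> 8 lines: eltn cek qmkyv wrbq nhm niv psi xph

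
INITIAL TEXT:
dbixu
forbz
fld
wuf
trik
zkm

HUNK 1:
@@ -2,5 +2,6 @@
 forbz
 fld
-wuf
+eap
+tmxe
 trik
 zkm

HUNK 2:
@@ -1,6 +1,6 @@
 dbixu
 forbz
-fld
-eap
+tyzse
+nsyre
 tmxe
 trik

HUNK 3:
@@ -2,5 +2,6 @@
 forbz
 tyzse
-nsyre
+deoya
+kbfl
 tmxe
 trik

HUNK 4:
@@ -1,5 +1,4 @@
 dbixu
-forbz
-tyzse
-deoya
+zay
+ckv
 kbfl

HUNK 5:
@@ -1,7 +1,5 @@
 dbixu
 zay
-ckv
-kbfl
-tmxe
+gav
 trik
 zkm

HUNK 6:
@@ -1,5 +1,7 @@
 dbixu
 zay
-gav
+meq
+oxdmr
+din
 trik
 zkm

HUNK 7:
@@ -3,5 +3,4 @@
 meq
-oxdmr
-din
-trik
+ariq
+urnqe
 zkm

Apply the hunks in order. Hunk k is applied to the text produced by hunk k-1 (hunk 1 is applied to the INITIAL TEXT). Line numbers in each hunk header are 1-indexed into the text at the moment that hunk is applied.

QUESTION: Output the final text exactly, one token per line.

Answer: dbixu
zay
meq
ariq
urnqe
zkm

Derivation:
Hunk 1: at line 2 remove [wuf] add [eap,tmxe] -> 7 lines: dbixu forbz fld eap tmxe trik zkm
Hunk 2: at line 1 remove [fld,eap] add [tyzse,nsyre] -> 7 lines: dbixu forbz tyzse nsyre tmxe trik zkm
Hunk 3: at line 2 remove [nsyre] add [deoya,kbfl] -> 8 lines: dbixu forbz tyzse deoya kbfl tmxe trik zkm
Hunk 4: at line 1 remove [forbz,tyzse,deoya] add [zay,ckv] -> 7 lines: dbixu zay ckv kbfl tmxe trik zkm
Hunk 5: at line 1 remove [ckv,kbfl,tmxe] add [gav] -> 5 lines: dbixu zay gav trik zkm
Hunk 6: at line 1 remove [gav] add [meq,oxdmr,din] -> 7 lines: dbixu zay meq oxdmr din trik zkm
Hunk 7: at line 3 remove [oxdmr,din,trik] add [ariq,urnqe] -> 6 lines: dbixu zay meq ariq urnqe zkm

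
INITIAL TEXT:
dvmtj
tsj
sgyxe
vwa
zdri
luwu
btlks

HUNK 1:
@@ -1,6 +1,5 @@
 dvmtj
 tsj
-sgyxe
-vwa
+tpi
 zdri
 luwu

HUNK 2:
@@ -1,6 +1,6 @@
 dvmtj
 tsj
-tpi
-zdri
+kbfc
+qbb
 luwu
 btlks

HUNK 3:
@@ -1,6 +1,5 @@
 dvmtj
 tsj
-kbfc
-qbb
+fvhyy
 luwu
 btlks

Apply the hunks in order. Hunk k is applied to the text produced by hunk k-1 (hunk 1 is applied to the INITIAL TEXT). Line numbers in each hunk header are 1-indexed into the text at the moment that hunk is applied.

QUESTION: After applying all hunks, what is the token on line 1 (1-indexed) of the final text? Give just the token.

Hunk 1: at line 1 remove [sgyxe,vwa] add [tpi] -> 6 lines: dvmtj tsj tpi zdri luwu btlks
Hunk 2: at line 1 remove [tpi,zdri] add [kbfc,qbb] -> 6 lines: dvmtj tsj kbfc qbb luwu btlks
Hunk 3: at line 1 remove [kbfc,qbb] add [fvhyy] -> 5 lines: dvmtj tsj fvhyy luwu btlks
Final line 1: dvmtj

Answer: dvmtj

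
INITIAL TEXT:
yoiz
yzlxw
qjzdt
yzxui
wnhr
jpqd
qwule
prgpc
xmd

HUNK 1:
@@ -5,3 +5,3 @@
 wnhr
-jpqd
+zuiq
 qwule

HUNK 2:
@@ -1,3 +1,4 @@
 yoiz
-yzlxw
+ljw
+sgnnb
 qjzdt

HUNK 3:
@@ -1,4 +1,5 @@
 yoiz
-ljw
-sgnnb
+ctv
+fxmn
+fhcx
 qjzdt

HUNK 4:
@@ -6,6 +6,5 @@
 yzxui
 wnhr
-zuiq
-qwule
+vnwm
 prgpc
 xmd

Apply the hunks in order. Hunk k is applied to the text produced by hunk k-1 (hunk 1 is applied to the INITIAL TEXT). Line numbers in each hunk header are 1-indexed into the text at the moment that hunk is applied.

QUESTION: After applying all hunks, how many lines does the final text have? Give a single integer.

Hunk 1: at line 5 remove [jpqd] add [zuiq] -> 9 lines: yoiz yzlxw qjzdt yzxui wnhr zuiq qwule prgpc xmd
Hunk 2: at line 1 remove [yzlxw] add [ljw,sgnnb] -> 10 lines: yoiz ljw sgnnb qjzdt yzxui wnhr zuiq qwule prgpc xmd
Hunk 3: at line 1 remove [ljw,sgnnb] add [ctv,fxmn,fhcx] -> 11 lines: yoiz ctv fxmn fhcx qjzdt yzxui wnhr zuiq qwule prgpc xmd
Hunk 4: at line 6 remove [zuiq,qwule] add [vnwm] -> 10 lines: yoiz ctv fxmn fhcx qjzdt yzxui wnhr vnwm prgpc xmd
Final line count: 10

Answer: 10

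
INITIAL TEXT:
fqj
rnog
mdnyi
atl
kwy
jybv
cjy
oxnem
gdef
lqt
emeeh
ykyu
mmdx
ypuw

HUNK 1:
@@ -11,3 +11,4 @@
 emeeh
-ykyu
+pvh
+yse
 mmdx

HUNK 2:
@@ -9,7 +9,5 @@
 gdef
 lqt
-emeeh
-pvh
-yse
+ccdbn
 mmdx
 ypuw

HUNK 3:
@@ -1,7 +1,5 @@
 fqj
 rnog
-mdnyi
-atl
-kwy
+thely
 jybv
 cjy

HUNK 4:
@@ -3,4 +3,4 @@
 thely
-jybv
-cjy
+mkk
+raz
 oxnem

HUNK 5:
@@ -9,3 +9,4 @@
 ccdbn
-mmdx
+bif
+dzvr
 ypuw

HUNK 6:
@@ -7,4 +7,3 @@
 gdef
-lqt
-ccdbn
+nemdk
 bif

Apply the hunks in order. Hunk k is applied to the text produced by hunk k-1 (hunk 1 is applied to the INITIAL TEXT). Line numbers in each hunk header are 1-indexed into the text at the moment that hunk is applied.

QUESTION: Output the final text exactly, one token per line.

Hunk 1: at line 11 remove [ykyu] add [pvh,yse] -> 15 lines: fqj rnog mdnyi atl kwy jybv cjy oxnem gdef lqt emeeh pvh yse mmdx ypuw
Hunk 2: at line 9 remove [emeeh,pvh,yse] add [ccdbn] -> 13 lines: fqj rnog mdnyi atl kwy jybv cjy oxnem gdef lqt ccdbn mmdx ypuw
Hunk 3: at line 1 remove [mdnyi,atl,kwy] add [thely] -> 11 lines: fqj rnog thely jybv cjy oxnem gdef lqt ccdbn mmdx ypuw
Hunk 4: at line 3 remove [jybv,cjy] add [mkk,raz] -> 11 lines: fqj rnog thely mkk raz oxnem gdef lqt ccdbn mmdx ypuw
Hunk 5: at line 9 remove [mmdx] add [bif,dzvr] -> 12 lines: fqj rnog thely mkk raz oxnem gdef lqt ccdbn bif dzvr ypuw
Hunk 6: at line 7 remove [lqt,ccdbn] add [nemdk] -> 11 lines: fqj rnog thely mkk raz oxnem gdef nemdk bif dzvr ypuw

Answer: fqj
rnog
thely
mkk
raz
oxnem
gdef
nemdk
bif
dzvr
ypuw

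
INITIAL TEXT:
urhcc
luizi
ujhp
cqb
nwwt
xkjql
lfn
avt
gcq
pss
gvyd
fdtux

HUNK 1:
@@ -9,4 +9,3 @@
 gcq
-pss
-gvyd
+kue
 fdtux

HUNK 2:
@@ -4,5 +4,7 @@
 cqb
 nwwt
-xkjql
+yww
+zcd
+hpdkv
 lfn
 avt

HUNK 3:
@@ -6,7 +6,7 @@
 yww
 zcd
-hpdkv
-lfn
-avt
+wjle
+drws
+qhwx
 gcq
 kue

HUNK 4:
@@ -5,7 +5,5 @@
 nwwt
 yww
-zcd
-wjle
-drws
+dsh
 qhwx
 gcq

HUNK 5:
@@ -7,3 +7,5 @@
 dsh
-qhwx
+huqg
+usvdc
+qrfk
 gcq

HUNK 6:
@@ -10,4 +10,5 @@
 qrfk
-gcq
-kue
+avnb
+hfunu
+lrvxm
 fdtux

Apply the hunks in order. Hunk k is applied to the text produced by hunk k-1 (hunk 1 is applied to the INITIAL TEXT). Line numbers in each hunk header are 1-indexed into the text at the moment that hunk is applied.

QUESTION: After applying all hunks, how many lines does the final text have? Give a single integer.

Answer: 14

Derivation:
Hunk 1: at line 9 remove [pss,gvyd] add [kue] -> 11 lines: urhcc luizi ujhp cqb nwwt xkjql lfn avt gcq kue fdtux
Hunk 2: at line 4 remove [xkjql] add [yww,zcd,hpdkv] -> 13 lines: urhcc luizi ujhp cqb nwwt yww zcd hpdkv lfn avt gcq kue fdtux
Hunk 3: at line 6 remove [hpdkv,lfn,avt] add [wjle,drws,qhwx] -> 13 lines: urhcc luizi ujhp cqb nwwt yww zcd wjle drws qhwx gcq kue fdtux
Hunk 4: at line 5 remove [zcd,wjle,drws] add [dsh] -> 11 lines: urhcc luizi ujhp cqb nwwt yww dsh qhwx gcq kue fdtux
Hunk 5: at line 7 remove [qhwx] add [huqg,usvdc,qrfk] -> 13 lines: urhcc luizi ujhp cqb nwwt yww dsh huqg usvdc qrfk gcq kue fdtux
Hunk 6: at line 10 remove [gcq,kue] add [avnb,hfunu,lrvxm] -> 14 lines: urhcc luizi ujhp cqb nwwt yww dsh huqg usvdc qrfk avnb hfunu lrvxm fdtux
Final line count: 14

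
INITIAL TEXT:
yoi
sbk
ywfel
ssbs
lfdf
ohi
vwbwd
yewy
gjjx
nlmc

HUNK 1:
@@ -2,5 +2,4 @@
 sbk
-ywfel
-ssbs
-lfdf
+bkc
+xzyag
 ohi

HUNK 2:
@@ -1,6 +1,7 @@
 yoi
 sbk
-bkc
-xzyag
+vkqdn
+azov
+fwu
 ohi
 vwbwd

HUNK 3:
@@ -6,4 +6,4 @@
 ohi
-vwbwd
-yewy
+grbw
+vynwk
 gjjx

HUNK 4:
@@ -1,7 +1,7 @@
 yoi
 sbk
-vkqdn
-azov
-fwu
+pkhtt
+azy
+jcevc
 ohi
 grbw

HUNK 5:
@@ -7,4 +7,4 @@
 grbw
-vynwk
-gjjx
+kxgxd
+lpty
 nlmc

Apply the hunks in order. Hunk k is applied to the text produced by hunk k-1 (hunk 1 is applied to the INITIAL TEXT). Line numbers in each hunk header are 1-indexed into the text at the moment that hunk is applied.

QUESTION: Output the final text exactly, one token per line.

Answer: yoi
sbk
pkhtt
azy
jcevc
ohi
grbw
kxgxd
lpty
nlmc

Derivation:
Hunk 1: at line 2 remove [ywfel,ssbs,lfdf] add [bkc,xzyag] -> 9 lines: yoi sbk bkc xzyag ohi vwbwd yewy gjjx nlmc
Hunk 2: at line 1 remove [bkc,xzyag] add [vkqdn,azov,fwu] -> 10 lines: yoi sbk vkqdn azov fwu ohi vwbwd yewy gjjx nlmc
Hunk 3: at line 6 remove [vwbwd,yewy] add [grbw,vynwk] -> 10 lines: yoi sbk vkqdn azov fwu ohi grbw vynwk gjjx nlmc
Hunk 4: at line 1 remove [vkqdn,azov,fwu] add [pkhtt,azy,jcevc] -> 10 lines: yoi sbk pkhtt azy jcevc ohi grbw vynwk gjjx nlmc
Hunk 5: at line 7 remove [vynwk,gjjx] add [kxgxd,lpty] -> 10 lines: yoi sbk pkhtt azy jcevc ohi grbw kxgxd lpty nlmc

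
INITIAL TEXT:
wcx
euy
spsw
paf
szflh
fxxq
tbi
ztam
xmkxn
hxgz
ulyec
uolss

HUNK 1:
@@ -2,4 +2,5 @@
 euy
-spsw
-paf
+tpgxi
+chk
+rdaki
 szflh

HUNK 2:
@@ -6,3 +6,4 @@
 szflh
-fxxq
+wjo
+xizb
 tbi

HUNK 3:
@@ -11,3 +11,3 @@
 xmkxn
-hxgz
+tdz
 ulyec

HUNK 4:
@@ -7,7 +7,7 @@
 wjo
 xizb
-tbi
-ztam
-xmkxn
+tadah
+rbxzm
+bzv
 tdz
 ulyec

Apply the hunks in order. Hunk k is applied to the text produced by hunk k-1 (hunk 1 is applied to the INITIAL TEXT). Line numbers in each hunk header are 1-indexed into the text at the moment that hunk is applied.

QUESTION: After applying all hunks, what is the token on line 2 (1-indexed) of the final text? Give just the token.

Answer: euy

Derivation:
Hunk 1: at line 2 remove [spsw,paf] add [tpgxi,chk,rdaki] -> 13 lines: wcx euy tpgxi chk rdaki szflh fxxq tbi ztam xmkxn hxgz ulyec uolss
Hunk 2: at line 6 remove [fxxq] add [wjo,xizb] -> 14 lines: wcx euy tpgxi chk rdaki szflh wjo xizb tbi ztam xmkxn hxgz ulyec uolss
Hunk 3: at line 11 remove [hxgz] add [tdz] -> 14 lines: wcx euy tpgxi chk rdaki szflh wjo xizb tbi ztam xmkxn tdz ulyec uolss
Hunk 4: at line 7 remove [tbi,ztam,xmkxn] add [tadah,rbxzm,bzv] -> 14 lines: wcx euy tpgxi chk rdaki szflh wjo xizb tadah rbxzm bzv tdz ulyec uolss
Final line 2: euy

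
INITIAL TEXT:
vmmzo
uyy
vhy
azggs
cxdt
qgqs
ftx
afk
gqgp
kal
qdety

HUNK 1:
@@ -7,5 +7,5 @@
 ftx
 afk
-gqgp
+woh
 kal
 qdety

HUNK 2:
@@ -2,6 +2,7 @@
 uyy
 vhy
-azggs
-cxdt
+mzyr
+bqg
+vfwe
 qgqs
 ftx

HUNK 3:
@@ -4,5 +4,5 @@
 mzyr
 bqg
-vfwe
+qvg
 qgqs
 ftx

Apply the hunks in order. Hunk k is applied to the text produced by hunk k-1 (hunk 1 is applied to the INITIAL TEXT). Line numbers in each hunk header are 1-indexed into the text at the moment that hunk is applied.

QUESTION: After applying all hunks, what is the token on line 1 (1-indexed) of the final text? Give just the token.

Answer: vmmzo

Derivation:
Hunk 1: at line 7 remove [gqgp] add [woh] -> 11 lines: vmmzo uyy vhy azggs cxdt qgqs ftx afk woh kal qdety
Hunk 2: at line 2 remove [azggs,cxdt] add [mzyr,bqg,vfwe] -> 12 lines: vmmzo uyy vhy mzyr bqg vfwe qgqs ftx afk woh kal qdety
Hunk 3: at line 4 remove [vfwe] add [qvg] -> 12 lines: vmmzo uyy vhy mzyr bqg qvg qgqs ftx afk woh kal qdety
Final line 1: vmmzo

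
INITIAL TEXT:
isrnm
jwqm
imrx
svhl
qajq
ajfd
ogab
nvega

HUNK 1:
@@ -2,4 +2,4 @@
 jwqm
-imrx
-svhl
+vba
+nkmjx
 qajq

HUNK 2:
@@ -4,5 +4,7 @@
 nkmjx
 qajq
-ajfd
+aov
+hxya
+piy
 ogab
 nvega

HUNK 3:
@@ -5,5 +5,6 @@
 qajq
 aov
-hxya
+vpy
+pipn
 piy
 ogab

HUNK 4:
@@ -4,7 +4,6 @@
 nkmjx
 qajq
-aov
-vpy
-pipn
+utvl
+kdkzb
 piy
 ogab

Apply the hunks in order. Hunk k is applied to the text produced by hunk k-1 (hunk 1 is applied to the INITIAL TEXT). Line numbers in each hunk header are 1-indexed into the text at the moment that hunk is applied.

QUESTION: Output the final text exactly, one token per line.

Answer: isrnm
jwqm
vba
nkmjx
qajq
utvl
kdkzb
piy
ogab
nvega

Derivation:
Hunk 1: at line 2 remove [imrx,svhl] add [vba,nkmjx] -> 8 lines: isrnm jwqm vba nkmjx qajq ajfd ogab nvega
Hunk 2: at line 4 remove [ajfd] add [aov,hxya,piy] -> 10 lines: isrnm jwqm vba nkmjx qajq aov hxya piy ogab nvega
Hunk 3: at line 5 remove [hxya] add [vpy,pipn] -> 11 lines: isrnm jwqm vba nkmjx qajq aov vpy pipn piy ogab nvega
Hunk 4: at line 4 remove [aov,vpy,pipn] add [utvl,kdkzb] -> 10 lines: isrnm jwqm vba nkmjx qajq utvl kdkzb piy ogab nvega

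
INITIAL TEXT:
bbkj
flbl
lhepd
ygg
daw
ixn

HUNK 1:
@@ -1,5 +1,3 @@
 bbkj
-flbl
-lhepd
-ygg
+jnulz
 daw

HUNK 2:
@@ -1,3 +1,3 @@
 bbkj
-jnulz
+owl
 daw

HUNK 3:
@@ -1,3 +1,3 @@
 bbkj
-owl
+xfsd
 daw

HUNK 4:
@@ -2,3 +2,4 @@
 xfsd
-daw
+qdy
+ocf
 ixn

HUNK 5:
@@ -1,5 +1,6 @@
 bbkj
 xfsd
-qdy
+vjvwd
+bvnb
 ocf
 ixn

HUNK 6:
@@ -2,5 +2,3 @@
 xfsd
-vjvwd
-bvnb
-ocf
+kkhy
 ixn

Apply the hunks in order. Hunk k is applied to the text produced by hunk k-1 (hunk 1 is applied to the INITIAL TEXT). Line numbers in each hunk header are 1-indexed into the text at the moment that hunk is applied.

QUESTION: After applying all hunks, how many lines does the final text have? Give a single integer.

Hunk 1: at line 1 remove [flbl,lhepd,ygg] add [jnulz] -> 4 lines: bbkj jnulz daw ixn
Hunk 2: at line 1 remove [jnulz] add [owl] -> 4 lines: bbkj owl daw ixn
Hunk 3: at line 1 remove [owl] add [xfsd] -> 4 lines: bbkj xfsd daw ixn
Hunk 4: at line 2 remove [daw] add [qdy,ocf] -> 5 lines: bbkj xfsd qdy ocf ixn
Hunk 5: at line 1 remove [qdy] add [vjvwd,bvnb] -> 6 lines: bbkj xfsd vjvwd bvnb ocf ixn
Hunk 6: at line 2 remove [vjvwd,bvnb,ocf] add [kkhy] -> 4 lines: bbkj xfsd kkhy ixn
Final line count: 4

Answer: 4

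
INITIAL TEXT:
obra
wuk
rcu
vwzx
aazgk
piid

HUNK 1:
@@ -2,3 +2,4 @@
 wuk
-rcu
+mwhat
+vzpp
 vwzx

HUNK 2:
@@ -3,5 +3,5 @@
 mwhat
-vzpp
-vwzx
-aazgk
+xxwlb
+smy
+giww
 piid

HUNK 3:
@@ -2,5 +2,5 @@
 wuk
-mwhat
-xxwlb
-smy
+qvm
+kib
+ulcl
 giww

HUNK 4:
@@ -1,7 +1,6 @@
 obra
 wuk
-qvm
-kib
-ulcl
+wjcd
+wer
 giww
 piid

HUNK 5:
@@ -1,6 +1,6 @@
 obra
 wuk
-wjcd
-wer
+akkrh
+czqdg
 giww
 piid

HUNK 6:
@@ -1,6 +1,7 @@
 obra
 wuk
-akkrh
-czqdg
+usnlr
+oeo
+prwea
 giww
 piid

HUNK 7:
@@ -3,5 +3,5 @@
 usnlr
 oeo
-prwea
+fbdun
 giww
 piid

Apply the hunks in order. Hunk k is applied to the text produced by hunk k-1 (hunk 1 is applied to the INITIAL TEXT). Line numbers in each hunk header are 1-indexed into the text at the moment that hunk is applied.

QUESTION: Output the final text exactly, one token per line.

Hunk 1: at line 2 remove [rcu] add [mwhat,vzpp] -> 7 lines: obra wuk mwhat vzpp vwzx aazgk piid
Hunk 2: at line 3 remove [vzpp,vwzx,aazgk] add [xxwlb,smy,giww] -> 7 lines: obra wuk mwhat xxwlb smy giww piid
Hunk 3: at line 2 remove [mwhat,xxwlb,smy] add [qvm,kib,ulcl] -> 7 lines: obra wuk qvm kib ulcl giww piid
Hunk 4: at line 1 remove [qvm,kib,ulcl] add [wjcd,wer] -> 6 lines: obra wuk wjcd wer giww piid
Hunk 5: at line 1 remove [wjcd,wer] add [akkrh,czqdg] -> 6 lines: obra wuk akkrh czqdg giww piid
Hunk 6: at line 1 remove [akkrh,czqdg] add [usnlr,oeo,prwea] -> 7 lines: obra wuk usnlr oeo prwea giww piid
Hunk 7: at line 3 remove [prwea] add [fbdun] -> 7 lines: obra wuk usnlr oeo fbdun giww piid

Answer: obra
wuk
usnlr
oeo
fbdun
giww
piid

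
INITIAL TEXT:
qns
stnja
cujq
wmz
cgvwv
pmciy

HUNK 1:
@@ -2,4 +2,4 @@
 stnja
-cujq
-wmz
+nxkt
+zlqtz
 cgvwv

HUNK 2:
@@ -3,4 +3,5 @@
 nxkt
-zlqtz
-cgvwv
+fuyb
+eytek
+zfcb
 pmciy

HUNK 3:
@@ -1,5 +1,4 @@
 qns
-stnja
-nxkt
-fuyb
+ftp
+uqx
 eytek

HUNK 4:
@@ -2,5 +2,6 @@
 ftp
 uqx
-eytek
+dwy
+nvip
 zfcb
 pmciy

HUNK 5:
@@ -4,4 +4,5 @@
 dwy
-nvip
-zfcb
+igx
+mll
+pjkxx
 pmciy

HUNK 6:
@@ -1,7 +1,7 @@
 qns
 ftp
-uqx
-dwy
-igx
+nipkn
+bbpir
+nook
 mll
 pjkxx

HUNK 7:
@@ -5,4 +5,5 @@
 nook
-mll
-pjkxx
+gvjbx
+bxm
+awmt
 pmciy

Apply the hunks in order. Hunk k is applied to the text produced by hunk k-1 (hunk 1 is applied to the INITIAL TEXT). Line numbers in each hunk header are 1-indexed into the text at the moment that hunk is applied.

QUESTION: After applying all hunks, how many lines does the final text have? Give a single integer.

Hunk 1: at line 2 remove [cujq,wmz] add [nxkt,zlqtz] -> 6 lines: qns stnja nxkt zlqtz cgvwv pmciy
Hunk 2: at line 3 remove [zlqtz,cgvwv] add [fuyb,eytek,zfcb] -> 7 lines: qns stnja nxkt fuyb eytek zfcb pmciy
Hunk 3: at line 1 remove [stnja,nxkt,fuyb] add [ftp,uqx] -> 6 lines: qns ftp uqx eytek zfcb pmciy
Hunk 4: at line 2 remove [eytek] add [dwy,nvip] -> 7 lines: qns ftp uqx dwy nvip zfcb pmciy
Hunk 5: at line 4 remove [nvip,zfcb] add [igx,mll,pjkxx] -> 8 lines: qns ftp uqx dwy igx mll pjkxx pmciy
Hunk 6: at line 1 remove [uqx,dwy,igx] add [nipkn,bbpir,nook] -> 8 lines: qns ftp nipkn bbpir nook mll pjkxx pmciy
Hunk 7: at line 5 remove [mll,pjkxx] add [gvjbx,bxm,awmt] -> 9 lines: qns ftp nipkn bbpir nook gvjbx bxm awmt pmciy
Final line count: 9

Answer: 9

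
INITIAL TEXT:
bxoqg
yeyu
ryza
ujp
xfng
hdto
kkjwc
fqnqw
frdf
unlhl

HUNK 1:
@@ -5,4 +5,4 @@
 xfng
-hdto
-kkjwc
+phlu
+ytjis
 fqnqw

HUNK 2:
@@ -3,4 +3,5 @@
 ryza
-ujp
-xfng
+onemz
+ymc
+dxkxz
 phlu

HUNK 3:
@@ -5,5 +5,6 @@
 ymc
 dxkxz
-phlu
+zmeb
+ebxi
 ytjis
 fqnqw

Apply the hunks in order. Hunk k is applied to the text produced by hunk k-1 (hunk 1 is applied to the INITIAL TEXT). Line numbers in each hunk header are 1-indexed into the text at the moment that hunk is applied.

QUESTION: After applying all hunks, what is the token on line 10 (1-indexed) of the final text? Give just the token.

Answer: fqnqw

Derivation:
Hunk 1: at line 5 remove [hdto,kkjwc] add [phlu,ytjis] -> 10 lines: bxoqg yeyu ryza ujp xfng phlu ytjis fqnqw frdf unlhl
Hunk 2: at line 3 remove [ujp,xfng] add [onemz,ymc,dxkxz] -> 11 lines: bxoqg yeyu ryza onemz ymc dxkxz phlu ytjis fqnqw frdf unlhl
Hunk 3: at line 5 remove [phlu] add [zmeb,ebxi] -> 12 lines: bxoqg yeyu ryza onemz ymc dxkxz zmeb ebxi ytjis fqnqw frdf unlhl
Final line 10: fqnqw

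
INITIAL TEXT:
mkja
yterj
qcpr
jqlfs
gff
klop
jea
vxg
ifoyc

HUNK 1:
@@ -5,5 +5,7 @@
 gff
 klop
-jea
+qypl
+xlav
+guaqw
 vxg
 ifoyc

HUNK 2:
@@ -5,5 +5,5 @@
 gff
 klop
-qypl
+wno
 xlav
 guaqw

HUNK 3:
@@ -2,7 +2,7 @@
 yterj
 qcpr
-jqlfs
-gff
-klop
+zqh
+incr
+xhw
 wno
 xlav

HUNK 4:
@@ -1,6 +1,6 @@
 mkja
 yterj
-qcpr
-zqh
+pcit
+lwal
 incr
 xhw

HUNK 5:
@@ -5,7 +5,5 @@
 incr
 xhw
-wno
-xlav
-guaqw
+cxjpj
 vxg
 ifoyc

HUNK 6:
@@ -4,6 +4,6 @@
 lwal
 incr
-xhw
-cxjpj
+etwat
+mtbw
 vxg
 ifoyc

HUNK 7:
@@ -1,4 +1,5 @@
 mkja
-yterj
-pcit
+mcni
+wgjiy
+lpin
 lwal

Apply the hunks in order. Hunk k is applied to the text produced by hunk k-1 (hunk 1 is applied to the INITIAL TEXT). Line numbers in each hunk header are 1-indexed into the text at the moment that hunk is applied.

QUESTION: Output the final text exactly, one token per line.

Answer: mkja
mcni
wgjiy
lpin
lwal
incr
etwat
mtbw
vxg
ifoyc

Derivation:
Hunk 1: at line 5 remove [jea] add [qypl,xlav,guaqw] -> 11 lines: mkja yterj qcpr jqlfs gff klop qypl xlav guaqw vxg ifoyc
Hunk 2: at line 5 remove [qypl] add [wno] -> 11 lines: mkja yterj qcpr jqlfs gff klop wno xlav guaqw vxg ifoyc
Hunk 3: at line 2 remove [jqlfs,gff,klop] add [zqh,incr,xhw] -> 11 lines: mkja yterj qcpr zqh incr xhw wno xlav guaqw vxg ifoyc
Hunk 4: at line 1 remove [qcpr,zqh] add [pcit,lwal] -> 11 lines: mkja yterj pcit lwal incr xhw wno xlav guaqw vxg ifoyc
Hunk 5: at line 5 remove [wno,xlav,guaqw] add [cxjpj] -> 9 lines: mkja yterj pcit lwal incr xhw cxjpj vxg ifoyc
Hunk 6: at line 4 remove [xhw,cxjpj] add [etwat,mtbw] -> 9 lines: mkja yterj pcit lwal incr etwat mtbw vxg ifoyc
Hunk 7: at line 1 remove [yterj,pcit] add [mcni,wgjiy,lpin] -> 10 lines: mkja mcni wgjiy lpin lwal incr etwat mtbw vxg ifoyc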